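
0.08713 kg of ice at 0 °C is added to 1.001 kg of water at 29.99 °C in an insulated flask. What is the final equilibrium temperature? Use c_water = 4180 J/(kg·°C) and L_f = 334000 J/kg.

T_f ≈ 21.2 °C

Taking heat into each body as positive, Σ m c ΔT = 0:
latent heat to melt: 0.08713×334000 = 29101
  meltwater 0→T: 0.08713×4180×T = 364.2 T
  water: 4184.2(T − 29.99)
4548.4 T = 125484 − 29101 = 96382
T ≈ 21.19 °C. Since T > 0 °C, the all-ice-melts assumption holds.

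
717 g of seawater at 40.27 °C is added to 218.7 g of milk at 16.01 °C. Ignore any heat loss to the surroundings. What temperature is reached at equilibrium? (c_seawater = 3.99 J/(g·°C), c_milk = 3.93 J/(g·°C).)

Heat gained plus heat lost sum to zero:
717×3.99×(T − 40.27) + 218.7×3.93×(T − 16.01) = 0
2860.8(T − 40.27) + 859.49(T − 16.01) = 0
3720.3 T = 128966
T ≈ 34.67 °C

T_f ≈ 34.7 °C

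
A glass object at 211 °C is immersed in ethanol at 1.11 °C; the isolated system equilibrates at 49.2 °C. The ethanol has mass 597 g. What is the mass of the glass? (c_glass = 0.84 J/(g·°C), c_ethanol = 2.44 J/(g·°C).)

m ≈ 515 g

Net heat exchanged in the isolated system is zero:
m·0.84·(49.2 − 211) + 597·2.44·(49.2 − 1.11) = 0
-135.91 m = -70052
m = -70052/-135.91 ≈ 515.4 g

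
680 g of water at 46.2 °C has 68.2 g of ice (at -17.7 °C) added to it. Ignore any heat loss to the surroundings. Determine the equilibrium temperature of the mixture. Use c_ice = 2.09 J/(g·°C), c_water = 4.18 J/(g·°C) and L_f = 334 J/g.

Setting the total heat transfer to zero:
ice -17.7→0 °C: 68.2·2.09·17.7 = 2522.9; fusion: m_ice L_f = 68.2·334 = 22779; meltwater 0→T: 68.2·4.18·T = 285.08 T; water: 2842.4(T − 46.2)
3127.5 T = 131319 − 25302 = 106017
T ≈ 33.90 °C (positive, so assuming full melt was valid).

T_f ≈ 33.9 °C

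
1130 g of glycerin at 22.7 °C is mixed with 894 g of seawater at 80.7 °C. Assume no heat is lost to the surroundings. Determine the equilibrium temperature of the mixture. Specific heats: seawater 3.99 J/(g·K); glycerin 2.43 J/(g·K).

T_f ≈ 55.5 °C

Let T be the final temperature. ΣQ_i = 0:
894·3.99·(T − 80.7) + 1130·2.43·(T − 22.7) = 0
3567.1(T − 80.7) + 2745.9(T − 22.7) = 0
6313 T = 350194
T = 350194/6313 ≈ 55.47 °C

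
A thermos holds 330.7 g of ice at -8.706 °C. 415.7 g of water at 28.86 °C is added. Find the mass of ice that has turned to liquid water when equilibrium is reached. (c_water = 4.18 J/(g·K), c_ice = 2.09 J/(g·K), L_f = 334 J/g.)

Water can give up m c ΔT = 415.7×4.18×28.86 = 50148 J before reaching 0 °C.
Of that, 330.7×2.09×8.706 = 6017.3 J goes to bring the ice to 0 °C, leaving 44131 J.
To melt every bit of ice: 330.7×334 = 110454 J.
44131 J < 110454 J, so only part of the ice melts and the system sits at 0 °C.
Mass melted = 44131/334 ≈ 132.1 g.

m_melted ≈ 132 g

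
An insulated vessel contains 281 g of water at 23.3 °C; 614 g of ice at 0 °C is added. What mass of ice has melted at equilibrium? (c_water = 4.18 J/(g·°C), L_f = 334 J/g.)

m_melted ≈ 81.9 g

Cooling the water to 0 °C releases 281·4.18·23.3 = 27368 J.
Melting all 614 g of ice would need 614·334 = 205076 J.
That's not enough to melt it all — equilibrium is at 0 °C with ice remaining.
m_melted·334 = 27368  ⇒  m_melted ≈ 81.94 g.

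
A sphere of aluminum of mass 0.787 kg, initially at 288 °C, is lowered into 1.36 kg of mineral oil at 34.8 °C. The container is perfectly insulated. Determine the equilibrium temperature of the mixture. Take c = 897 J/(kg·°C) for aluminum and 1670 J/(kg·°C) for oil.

Set heat shed by the hot body equal to heat absorbed by the cold body:
0.787×897×(288 − T) = 1.36×1670×(T − 34.8)
705.94(288 − T) = 2271.2(T − 34.8)
2977.1 T = 282348  ⇒  T ≈ 94.84 °C

T_f ≈ 94.8 °C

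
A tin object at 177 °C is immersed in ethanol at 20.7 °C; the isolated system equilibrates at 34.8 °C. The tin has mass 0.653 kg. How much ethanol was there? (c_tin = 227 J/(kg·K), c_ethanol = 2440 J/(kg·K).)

m ≈ 0.613 kg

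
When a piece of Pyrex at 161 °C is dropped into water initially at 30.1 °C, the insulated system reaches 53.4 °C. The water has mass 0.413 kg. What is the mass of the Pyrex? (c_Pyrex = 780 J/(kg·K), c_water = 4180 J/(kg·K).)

m ≈ 0.479 kg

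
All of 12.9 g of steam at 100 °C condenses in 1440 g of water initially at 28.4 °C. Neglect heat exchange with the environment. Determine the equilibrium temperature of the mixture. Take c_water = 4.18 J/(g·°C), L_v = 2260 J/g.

Let T be the final temperature. ΣQ_i = 0:
condense steam: −12.9·2260 = −29154
  condensed water 100 °C→T: 53.92(T − 100)
  original water: 6019.2(T − 28.4)
6073.1 T = 29154 + 5392.2 + 170945 = 205491
T ≈ 33.84 °C — below 100 °C, confirming all the steam condensed.

T_f ≈ 33.8 °C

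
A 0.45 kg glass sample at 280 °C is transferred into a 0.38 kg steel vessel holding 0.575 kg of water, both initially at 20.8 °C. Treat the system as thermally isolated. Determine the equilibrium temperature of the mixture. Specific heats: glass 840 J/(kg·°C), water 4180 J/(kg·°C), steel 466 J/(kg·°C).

Taking heat into each body as positive, Σ m c ΔT = 0:
0.45*840*(T − 280) + 0.575*4180*(T − 20.8) + 0.38*466*(T − 20.8) = 0
378(T − 280) + 2403.5(T − 20.8) + 177.08(T − 20.8) = 0
2958.6 T = 159516
T = 159516/2958.6 ≈ 53.92 °C

T_f ≈ 53.9 °C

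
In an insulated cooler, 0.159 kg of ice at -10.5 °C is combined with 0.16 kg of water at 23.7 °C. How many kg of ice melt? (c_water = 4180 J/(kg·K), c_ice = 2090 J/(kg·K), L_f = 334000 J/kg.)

Cooling the water to 0 °C releases 0.16×4180×23.7 = 15851 J.
Warming the ice to 0 °C takes 0.159×2090×10.5 = 3489.3 J, leaving 12361 J for melting.
To melt every bit of ice: 0.159×334000 = 53106 J.
12361 J < 53106 J, so only part of the ice melts and the system sits at 0 °C.
Mass melted = 12361/334000 ≈ 0.03701 kg.

m_melted ≈ 0.037 kg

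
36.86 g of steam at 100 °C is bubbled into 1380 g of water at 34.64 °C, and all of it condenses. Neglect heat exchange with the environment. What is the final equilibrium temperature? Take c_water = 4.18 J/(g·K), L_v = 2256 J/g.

Taking heat into each body as positive, Σ m c ΔT = 0:
condense steam: −36.86·2256 = −83156; condensed water 100 °C→T: 154.07(T − 100); original water: 5768.4(T − 34.64)
5922.5 T = 83156 + 15407 + 199817 = 298381
T ≈ 50.38 °C (< 100 °C, so full condensation is consistent).

T_f ≈ 50.4 °C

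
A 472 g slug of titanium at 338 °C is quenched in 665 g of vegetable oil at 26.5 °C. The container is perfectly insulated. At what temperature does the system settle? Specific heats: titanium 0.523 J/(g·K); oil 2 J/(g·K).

T_f = Σ m_i c_i T_i / Σ m_i c_i:
T_f = (246.86*338 + 1330*26.5) / (246.86 + 1330)
    = 118682 / 1576.9 ≈ 75.27 °C

T_f ≈ 75.3 °C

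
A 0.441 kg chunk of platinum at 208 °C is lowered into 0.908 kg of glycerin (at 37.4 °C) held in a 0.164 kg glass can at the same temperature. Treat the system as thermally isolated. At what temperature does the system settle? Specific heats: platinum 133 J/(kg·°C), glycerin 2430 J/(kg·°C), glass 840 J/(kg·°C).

Conservation of energy gives ΣQ = 0:
0.441*133*(T − 208) + 0.908*2430*(T − 37.4) + 0.164*840*(T − 37.4) = 0
58.65(T − 208) + 2206.4(T − 37.4) + 137.76(T − 37.4) = 0
(58.65 + 2206.4 + 137.76) T = 58.65*208 + 2206.4*37.4 + 137.76*37.4
T = 99873/2402.9 ≈ 41.56 °C

T_f ≈ 41.6 °C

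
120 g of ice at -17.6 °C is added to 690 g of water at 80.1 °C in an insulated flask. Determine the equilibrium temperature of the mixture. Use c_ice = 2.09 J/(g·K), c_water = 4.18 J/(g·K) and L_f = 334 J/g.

T_f ≈ 55.1 °C

Setting the total heat transfer to zero:
warm ice to 0 °C: 120·2.09·(0 − (-17.6)) = 4414.1; fusion: m_ice L_f = 120·334 = 40080; warm the meltwater: 501.6 T; water: 2884.2(T − 80.1)
3385.8 T = 231024 − 44494 = 186530
T ≈ 55.09 °C (positive, so assuming full melt was valid).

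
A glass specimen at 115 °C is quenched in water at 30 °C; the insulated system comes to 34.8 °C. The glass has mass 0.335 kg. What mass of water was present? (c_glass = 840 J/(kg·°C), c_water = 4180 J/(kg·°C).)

Energy conservation, ΣQ = 0:
0.335×840×(34.8 − 115) + m×4180×(34.8 − 30) = 0
20064 m = 22568
m = 22568/20064 ≈ 1.125 kg

m ≈ 1.12 kg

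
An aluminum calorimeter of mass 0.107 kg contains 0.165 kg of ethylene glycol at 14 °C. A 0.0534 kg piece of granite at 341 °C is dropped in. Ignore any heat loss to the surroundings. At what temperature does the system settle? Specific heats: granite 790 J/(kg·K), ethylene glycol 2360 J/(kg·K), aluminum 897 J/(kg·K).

T_f ≈ 40.1 °C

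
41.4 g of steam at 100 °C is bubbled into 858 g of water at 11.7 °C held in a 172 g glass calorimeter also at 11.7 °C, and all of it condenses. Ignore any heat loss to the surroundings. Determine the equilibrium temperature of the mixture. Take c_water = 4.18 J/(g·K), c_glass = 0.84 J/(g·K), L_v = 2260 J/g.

T_f ≈ 39.6 °C

Heat gained plus heat lost sum to zero:
latent heat released on condensation: 41.4×2260 = 93564; condensate cools 100→T: 41.4×4.18×(T − 100) = 173.05(T − 100); original water: 3586.4(T − 11.7); glass cup: 172×0.84×(T − 11.7) = 144.48(T − 11.7)
3904 T = 93564 + 17305 + 43652 = 154521
T ≈ 39.58 °C — below 100 °C, confirming all the steam condensed.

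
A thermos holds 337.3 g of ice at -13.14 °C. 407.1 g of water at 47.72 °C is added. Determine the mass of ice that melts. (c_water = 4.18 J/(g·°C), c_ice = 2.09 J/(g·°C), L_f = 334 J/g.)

Heat available from the water dropping to 0 °C: 407.1×4.18×47.72 = 81204 J.
Warming the ice to 0 °C takes 337.3×2.09×13.14 = 9263.1 J, leaving 71941 J for melting.
Melting all 337.3 g of ice would need 337.3×334 = 112658 J.
71941 J < 112658 J, so only part of the ice melts and the system sits at 0 °C.
m_melted×334 = 71941  ⇒  m_melted ≈ 215.4 g.

m_melted ≈ 215 g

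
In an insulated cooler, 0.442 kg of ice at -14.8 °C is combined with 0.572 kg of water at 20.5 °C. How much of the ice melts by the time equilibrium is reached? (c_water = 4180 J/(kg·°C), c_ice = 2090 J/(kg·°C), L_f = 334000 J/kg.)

m_melted ≈ 0.106 kg

Heat available from the water dropping to 0 °C: 0.572×4180×20.5 = 49015 J.
Warming the ice to 0 °C takes 0.442×2090×14.8 = 13672 J, leaving 35343 J for melting.
To melt every bit of ice: 0.442×334000 = 147628 J.
That's not enough to melt it all — equilibrium is at 0 °C with ice remaining.
m_melt = 35343 / L_f = 0.1058 kg.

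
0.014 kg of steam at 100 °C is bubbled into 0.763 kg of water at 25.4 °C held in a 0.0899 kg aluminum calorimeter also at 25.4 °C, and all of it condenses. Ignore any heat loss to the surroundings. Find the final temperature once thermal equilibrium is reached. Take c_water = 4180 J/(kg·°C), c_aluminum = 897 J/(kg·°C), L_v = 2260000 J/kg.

T_f ≈ 36.2 °C

Taking heat into each body as positive, Σ m c ΔT = 0:
steam→water at 100 °C releases m L_v = 0.014·2260000 = 31640
  condensed water 100 °C→T: 58.52(T − 100)
  original water: 3189.3(T − 25.4)
  aluminum cup: 0.0899·897·(T − 25.4) = 80.64(T − 25.4)
3328.5 T = 31640 + 5852 + 83057 = 120549
T ≈ 36.22 °C, under the boiling point, so the assumption holds.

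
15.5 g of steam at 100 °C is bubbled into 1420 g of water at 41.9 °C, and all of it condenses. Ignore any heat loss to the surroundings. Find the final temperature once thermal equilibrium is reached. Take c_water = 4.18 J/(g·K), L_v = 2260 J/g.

T_f ≈ 48.4 °C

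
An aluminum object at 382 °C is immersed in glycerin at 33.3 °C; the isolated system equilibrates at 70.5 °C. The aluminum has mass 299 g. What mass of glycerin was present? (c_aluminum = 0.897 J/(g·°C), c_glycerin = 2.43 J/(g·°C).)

m ≈ 924 g

Energy conservation, ΣQ = 0:
299×0.897×(70.5 − 382) + m×2.43×(70.5 − 33.3) = 0
90.4 m = 83545
m = 83545/90.4 ≈ 924.2 g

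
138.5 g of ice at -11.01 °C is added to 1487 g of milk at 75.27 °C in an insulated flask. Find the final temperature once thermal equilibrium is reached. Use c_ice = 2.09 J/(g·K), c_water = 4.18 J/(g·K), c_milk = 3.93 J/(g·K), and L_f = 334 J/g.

T_f ≈ 60.8 °C

Taking heat into each body as positive, Σ m c ΔT = 0:
warm ice to 0 °C: 138.5·2.09·(0 − (-11.01)) = 3187; latent heat to melt: 138.5·334 = 46259; warm the meltwater: 578.93 T; milk cools: 1487·3.93·(T − 75.27) = 5843.9(T − 75.27)
6422.8 T = 439871 − 49446 = 390425
T ≈ 60.79 °C. Since T > 0 °C, the all-ice-melts assumption holds.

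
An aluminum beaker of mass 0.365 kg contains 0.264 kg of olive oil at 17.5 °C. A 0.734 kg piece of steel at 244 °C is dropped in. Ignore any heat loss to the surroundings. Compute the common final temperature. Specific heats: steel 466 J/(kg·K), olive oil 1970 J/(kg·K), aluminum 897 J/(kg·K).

T_f ≈ 82.6 °C

Taking heat into each body as positive, Σ m c ΔT = 0:
0.734*466*(T − 244) + 0.264*1970*(T − 17.5) + 0.365*897*(T − 17.5) = 0
1189.5 T = 98290
T ≈ 82.63 °C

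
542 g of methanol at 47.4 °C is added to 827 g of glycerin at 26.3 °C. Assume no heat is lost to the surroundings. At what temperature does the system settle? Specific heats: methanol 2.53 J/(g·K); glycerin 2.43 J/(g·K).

T_f ≈ 34.9 °C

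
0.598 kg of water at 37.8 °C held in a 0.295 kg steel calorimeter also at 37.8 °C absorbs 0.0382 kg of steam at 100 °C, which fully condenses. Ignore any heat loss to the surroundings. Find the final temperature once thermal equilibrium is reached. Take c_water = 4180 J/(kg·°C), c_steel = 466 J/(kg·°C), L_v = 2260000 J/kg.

T_f ≈ 72.2 °C

Heat gained plus heat lost sum to zero:
latent heat released on condensation: 0.0382×2260000 = 86332; condensate cools 100→T: 0.0382×4180×(T − 100) = 159.68(T − 100); original water: 2499.6(T − 37.8); cup: 137.47(T − 37.8)
2796.8 T = 86332 + 15968 + 99683 = 201982
T ≈ 72.22 °C — below 100 °C, confirming all the steam condensed.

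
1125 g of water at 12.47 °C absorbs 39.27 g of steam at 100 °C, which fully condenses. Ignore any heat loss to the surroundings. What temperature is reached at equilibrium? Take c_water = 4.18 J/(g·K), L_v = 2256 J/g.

Let T be the final temperature. ΣQ_i = 0:
steam→water at 100 °C releases m L_v = 39.27·2256 = 88593
  condensed water 100 °C→T: 164.15(T − 100)
  original water: 4702.5(T − 12.47)
4866.6 T = 88593 + 16415 + 58640 = 163648
T ≈ 33.63 °C, under the boiling point, so the assumption holds.

T_f ≈ 33.6 °C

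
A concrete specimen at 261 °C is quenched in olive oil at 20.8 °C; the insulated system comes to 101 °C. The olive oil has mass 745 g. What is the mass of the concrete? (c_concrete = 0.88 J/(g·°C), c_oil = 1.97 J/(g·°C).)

m ≈ 836 g

Heat lost by the concrete = heat gained by the oil:
m×0.88×(261 − 101) = 745×1.97×(101 − 20.8)
140.8 m = 117706  ⇒  m ≈ 836 g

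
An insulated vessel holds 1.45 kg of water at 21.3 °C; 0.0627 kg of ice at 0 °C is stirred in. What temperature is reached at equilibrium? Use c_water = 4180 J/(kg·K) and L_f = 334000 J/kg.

Taking heat into each body as positive, Σ m c ΔT = 0:
melt ice: 0.0627·334000 = 20942; warm the meltwater: 262.09 T; water: 6061(T − 21.3)
6323.1 T = 129099 − 20942 = 108158
T ≈ 17.11 °C. Since T > 0 °C, the all-ice-melts assumption holds.

T_f ≈ 17.1 °C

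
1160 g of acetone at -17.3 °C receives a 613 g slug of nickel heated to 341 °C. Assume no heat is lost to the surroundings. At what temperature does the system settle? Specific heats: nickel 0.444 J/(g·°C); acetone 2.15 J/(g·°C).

T_f ≈ 18.0 °C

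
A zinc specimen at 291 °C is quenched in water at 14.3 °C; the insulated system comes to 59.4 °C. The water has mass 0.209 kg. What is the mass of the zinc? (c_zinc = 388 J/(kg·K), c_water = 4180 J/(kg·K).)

Conservation of energy gives ΣQ = 0:
m·388·(59.4 − 291) + 0.209·4180·(59.4 − 14.3) = 0
-89861 m = -39400
m = -39400/-89861 ≈ 0.4385 kg

m ≈ 0.438 kg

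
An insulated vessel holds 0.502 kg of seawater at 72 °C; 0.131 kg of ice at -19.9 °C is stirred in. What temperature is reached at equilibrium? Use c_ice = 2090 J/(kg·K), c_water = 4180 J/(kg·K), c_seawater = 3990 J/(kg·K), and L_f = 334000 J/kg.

T_f ≈ 37.3 °C

Sum of m c ΔT and latent-heat terms is zero:
warm ice to 0 °C: 0.131×2090×(0 − (-19.9)) = 5448.4; latent heat to melt: 0.131×334000 = 43754; meltwater 0→T: 0.131×4180×T = 547.58 T; seawater: 2003(T − 72)
2550.6 T = 144215 − 49202 = 95012
T ≈ 37.25 °C. Since T > 0 °C, the all-ice-melts assumption holds.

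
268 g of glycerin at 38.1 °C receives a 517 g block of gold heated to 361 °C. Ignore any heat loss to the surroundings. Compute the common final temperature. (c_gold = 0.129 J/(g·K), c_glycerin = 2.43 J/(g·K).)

Taking heat into each body as positive, Σ m c ΔT = 0:
517·0.129·(T − 361) + 268·2.43·(T − 38.1) = 0
66.69(T − 361) + 651.24(T − 38.1) = 0
(66.69 + 651.24) T = 66.69·361 + 651.24·38.1
T = 48888/717.93 ≈ 68.10 °C

T_f ≈ 68.1 °C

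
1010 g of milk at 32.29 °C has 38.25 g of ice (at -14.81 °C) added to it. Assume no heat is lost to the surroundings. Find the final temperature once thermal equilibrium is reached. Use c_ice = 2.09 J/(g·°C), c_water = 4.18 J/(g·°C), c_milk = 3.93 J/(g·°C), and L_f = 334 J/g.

Heat gained plus heat lost sum to zero:
warm ice to 0 °C: 38.25×2.09×(0 − (-14.81)) = 1183.9; latent heat to melt: 38.25×334 = 12776; warm the meltwater: 159.88 T; milk cools: 1010×3.93×(T − 32.29) = 3969.3(T − 32.29)
4129.2 T = 128169 − 13959 = 114209
T ≈ 27.66 °C — above 0 °C, consistent with complete melting.

T_f ≈ 27.7 °C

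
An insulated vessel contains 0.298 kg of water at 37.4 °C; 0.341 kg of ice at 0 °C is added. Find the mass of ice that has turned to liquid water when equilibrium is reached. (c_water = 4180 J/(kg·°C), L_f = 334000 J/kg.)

m_melted ≈ 0.139 kg

Water can give up m c ΔT = 0.298×4180×37.4 = 46587 J before reaching 0 °C.
To melt every bit of ice: 0.341×334000 = 113894 J.
Since 46587 < 113894 J, not all the ice melts; equilibrium is at 0 °C.
m_melted×334000 = 46587  ⇒  m_melted ≈ 0.1395 kg.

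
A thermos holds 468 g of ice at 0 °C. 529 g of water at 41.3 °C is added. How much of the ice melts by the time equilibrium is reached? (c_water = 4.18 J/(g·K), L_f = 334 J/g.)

m_melted ≈ 273 g

Cooling the water to 0 °C releases 529·4.18·41.3 = 91323 J.
Melting all 468 g of ice would need 468·334 = 156312 J.
91323 J < 156312 J, so only part of the ice melts and the system sits at 0 °C.
Mass melted = 91323/334 ≈ 273.4 g.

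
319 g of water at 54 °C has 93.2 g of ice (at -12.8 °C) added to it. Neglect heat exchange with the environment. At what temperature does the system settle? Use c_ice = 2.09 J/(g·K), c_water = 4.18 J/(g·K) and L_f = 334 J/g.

T_f ≈ 22.3 °C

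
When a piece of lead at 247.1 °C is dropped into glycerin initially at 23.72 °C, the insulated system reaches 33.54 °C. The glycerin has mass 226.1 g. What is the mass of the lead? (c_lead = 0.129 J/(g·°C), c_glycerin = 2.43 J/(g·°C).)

Taking heat into each body as positive, Σ m c ΔT = 0:
m×0.129×(33.54 − 247.1) + 226.1×2.43×(33.54 − 23.72) = 0
-27.55 m = -5395.3
m = -5395.3/-27.55 ≈ 195.8 g

m ≈ 196 g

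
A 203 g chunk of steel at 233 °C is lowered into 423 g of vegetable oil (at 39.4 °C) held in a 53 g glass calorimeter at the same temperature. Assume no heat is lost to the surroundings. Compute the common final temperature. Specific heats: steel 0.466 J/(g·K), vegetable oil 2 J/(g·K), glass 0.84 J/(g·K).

T_f ≈ 58.0 °C

Net heat exchanged in the isolated system is zero:
203·0.466·(T − 233) + 423·2·(T − 39.4) + 53·0.84·(T − 39.4) = 0
94.6(T − 233) + 846(T − 39.4) + 44.52(T − 39.4) = 0
(94.6 + 846 + 44.52) T = 94.6·233 + 846·39.4 + 44.52·39.4
T ≈ 57.99 °C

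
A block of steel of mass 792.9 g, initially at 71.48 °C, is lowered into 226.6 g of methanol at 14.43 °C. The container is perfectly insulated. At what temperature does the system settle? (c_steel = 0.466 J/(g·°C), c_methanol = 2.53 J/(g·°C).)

Energy conservation, ΣQ = 0:
792.9×0.466×(T − 71.48) + 226.6×2.53×(T − 14.43) = 0
369.49(T − 71.48) + 573.3(T − 14.43) = 0
(369.49 + 573.3) T = 369.49×71.48 + 573.3×14.43
T ≈ 36.79 °C

T_f ≈ 36.8 °C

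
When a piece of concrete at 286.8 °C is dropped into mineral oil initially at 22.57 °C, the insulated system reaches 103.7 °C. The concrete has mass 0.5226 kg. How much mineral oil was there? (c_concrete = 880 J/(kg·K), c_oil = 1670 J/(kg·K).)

m ≈ 0.622 kg

Heat lost by the concrete = heat gained by the oil:
0.5226·880·(286.8 − 103.7) = m·1670·(103.7 − 22.57)
135487 m = 84205  ⇒  m ≈ 0.6215 kg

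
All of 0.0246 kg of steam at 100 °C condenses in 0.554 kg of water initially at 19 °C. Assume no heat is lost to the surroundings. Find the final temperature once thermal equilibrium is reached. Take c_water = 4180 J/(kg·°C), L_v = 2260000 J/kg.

Conservation of energy gives ΣQ = 0:
latent heat released on condensation: 0.0246×2260000 = 55596; condensate cools 100→T: 0.0246×4180×(T − 100) = 102.83(T − 100); original water: 2315.7(T − 19)
2418.5 T = 55596 + 10283 + 43999 = 109877
T ≈ 45.43 °C (< 100 °C, so full condensation is consistent).

T_f ≈ 45.4 °C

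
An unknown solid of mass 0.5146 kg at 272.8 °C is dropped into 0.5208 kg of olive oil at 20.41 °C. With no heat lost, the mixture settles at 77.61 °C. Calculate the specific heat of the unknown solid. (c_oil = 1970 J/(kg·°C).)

c ≈ 584 J/(kg·°C)

m_s c (T_s − T_f) = m_oil c_oil (T_f − T_0):
0.5146·c·(272.8 − 77.61) = 0.5208·1970·(77.61 − 20.41)
100.44 c = 58686  ⇒  c ≈ 584.3 J/(kg·°C)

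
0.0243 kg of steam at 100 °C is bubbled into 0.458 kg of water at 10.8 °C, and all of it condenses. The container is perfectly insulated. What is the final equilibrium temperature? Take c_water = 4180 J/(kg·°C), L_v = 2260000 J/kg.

T_f ≈ 42.5 °C

Energy balance with sensible and latent terms:
steam→water at 100 °C releases m L_v = 0.0243·2260000 = 54918; condensed water 100 °C→T: 101.57(T − 100); water warms: 0.458·4180·(T − 10.8) = 1914.4(T − 10.8)
2016 T = 54918 + 10157 + 20676 = 85751
T ≈ 42.54 °C, under the boiling point, so the assumption holds.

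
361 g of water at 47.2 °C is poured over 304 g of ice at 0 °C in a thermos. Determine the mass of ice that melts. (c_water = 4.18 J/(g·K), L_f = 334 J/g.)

Heat available from the water dropping to 0 °C: 361·4.18·47.2 = 71224 J.
To melt every bit of ice: 304·334 = 101536 J.
Since 71224 < 101536 J, not all the ice melts; equilibrium is at 0 °C.
Mass melted = 71224/334 ≈ 213.2 g.

m_melted ≈ 213 g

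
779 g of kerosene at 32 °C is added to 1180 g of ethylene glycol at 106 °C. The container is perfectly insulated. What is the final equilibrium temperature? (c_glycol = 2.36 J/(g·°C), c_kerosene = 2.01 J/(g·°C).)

|Q_glycol| = |Q_kerosene|:
1180·2.36·(106 − T) = 779·2.01·(T − 32)
2784.8(106 − T) = 1565.8(T − 32)
4350.6 T = 345294  ⇒  T ≈ 79.37 °C

T_f ≈ 79.4 °C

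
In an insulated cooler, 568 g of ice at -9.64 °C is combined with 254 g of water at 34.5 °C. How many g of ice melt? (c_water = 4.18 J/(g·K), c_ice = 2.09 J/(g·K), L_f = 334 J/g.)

m_melted ≈ 75.4 g

Heat available from the water dropping to 0 °C: 254·4.18·34.5 = 36629 J.
Warming the ice to 0 °C takes 568·2.09·9.64 = 11444 J, leaving 25186 J for melting.
Fully melting the ice requires m_ice L_f = 568·334 = 189712 J.
Since 25186 < 189712 J, not all the ice melts; equilibrium is at 0 °C.
m_melt = 25186 / L_f = 75.41 g.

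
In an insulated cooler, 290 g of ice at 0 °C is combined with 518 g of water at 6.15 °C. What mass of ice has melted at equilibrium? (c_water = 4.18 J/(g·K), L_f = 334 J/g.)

Cooling the water to 0 °C releases 518×4.18×6.15 = 13316 J.
Melting all 290 g of ice would need 290×334 = 96860 J.
13316 J < 96860 J, so only part of the ice melts and the system sits at 0 °C.
m_melted×334 = 13316  ⇒  m_melted ≈ 39.87 g.

m_melted ≈ 39.9 g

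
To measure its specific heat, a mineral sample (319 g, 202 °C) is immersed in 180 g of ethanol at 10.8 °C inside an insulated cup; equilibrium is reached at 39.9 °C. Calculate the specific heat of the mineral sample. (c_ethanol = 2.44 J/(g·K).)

c ≈ 0.247 J/(g·K)

Energy conservation, ΣQ = 0:
319·c·(39.9 − 202) + 180·2.44·(39.9 − 10.8) = 0
-51710 c = -12781
c = -12781/-51710 ≈ 0.2472 J/(g·K)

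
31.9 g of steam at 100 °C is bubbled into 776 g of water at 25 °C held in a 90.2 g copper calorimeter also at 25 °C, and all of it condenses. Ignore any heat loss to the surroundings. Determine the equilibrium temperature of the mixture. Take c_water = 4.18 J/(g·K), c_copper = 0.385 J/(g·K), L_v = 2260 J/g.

T_f ≈ 49.1 °C

Setting the total heat transfer to zero:
steam→water at 100 °C releases m L_v = 31.9·2260 = 72094; condensed water 100 °C→T: 133.34(T − 100); water warms: 776·4.18·(T − 25) = 3243.7(T − 25); cup: 34.73(T − 25)
3411.7 T = 72094 + 13334 + 81960 = 167388
T ≈ 49.06 °C — below 100 °C, confirming all the steam condensed.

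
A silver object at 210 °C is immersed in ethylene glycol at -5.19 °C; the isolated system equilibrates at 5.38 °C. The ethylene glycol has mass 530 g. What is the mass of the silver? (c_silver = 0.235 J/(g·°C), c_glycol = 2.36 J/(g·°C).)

m ≈ 275 g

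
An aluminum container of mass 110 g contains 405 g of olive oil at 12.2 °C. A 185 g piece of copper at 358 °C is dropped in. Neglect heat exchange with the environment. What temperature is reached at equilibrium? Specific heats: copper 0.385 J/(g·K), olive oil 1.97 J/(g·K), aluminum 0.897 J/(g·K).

T_f ≈ 37.7 °C

Taking heat into each body as positive, Σ m c ΔT = 0:
185*0.385*(T − 358) + 405*1.97*(T − 12.2) + 110*0.897*(T − 12.2) = 0
967.75 T = 36436
T ≈ 37.65 °C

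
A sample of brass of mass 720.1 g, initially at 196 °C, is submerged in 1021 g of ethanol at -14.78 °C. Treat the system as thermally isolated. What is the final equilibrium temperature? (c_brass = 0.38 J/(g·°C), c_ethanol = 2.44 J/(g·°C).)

T_f ≈ 6.1 °C

Heat gained plus heat lost sum to zero:
720.1*0.38*(T − 196) + 1021*2.44*(T − (-14.78)) = 0
(273.64 + 2491.2) T = 273.64*196 + 2491.2*(-14.78)
T = 16813 / 2764.9 = 6.08 °C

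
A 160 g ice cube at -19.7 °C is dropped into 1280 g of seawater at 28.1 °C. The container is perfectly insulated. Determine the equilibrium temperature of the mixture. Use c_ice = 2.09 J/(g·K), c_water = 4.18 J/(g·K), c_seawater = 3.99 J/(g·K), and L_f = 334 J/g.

T_f ≈ 14.5 °C

Taking heat into each body as positive, Σ m c ΔT = 0:
ice -19.7→0 °C: 160×2.09×19.7 = 6587.7; melt ice: 160×334 = 53440; warm the meltwater: 668.8 T; seawater cools: 1280×3.99×(T − 28.1) = 5107.2(T − 28.1)
5776 T = 143512 − 60028 = 83485
T ≈ 14.45 °C. Since T > 0 °C, the all-ice-melts assumption holds.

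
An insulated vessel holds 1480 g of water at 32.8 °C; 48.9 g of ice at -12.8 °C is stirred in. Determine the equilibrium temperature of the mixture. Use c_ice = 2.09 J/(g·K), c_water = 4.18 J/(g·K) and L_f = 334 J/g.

T_f ≈ 29.0 °C

Taking heat into each body as positive, Σ m c ΔT = 0:
warm ice to 0 °C: 48.9·2.09·(0 − (-12.8)) = 1308.2; melt ice: 48.9·334 = 16333; meltwater 0→T: 48.9·4.18·T = 204.4 T; water: 6186.4(T − 32.8)
6390.8 T = 202914 − 17641 = 185273
T ≈ 28.99 °C — above 0 °C, consistent with complete melting.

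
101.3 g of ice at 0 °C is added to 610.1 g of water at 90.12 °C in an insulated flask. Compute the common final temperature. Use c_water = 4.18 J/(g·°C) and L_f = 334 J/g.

T_f ≈ 65.9 °C

Energy balance with sensible and latent terms:
fusion: m_ice L_f = 101.3×334 = 33834
  meltwater 0→T: 101.3×4.18×T = 423.43 T
  water cools: 610.1×4.18×(T − 90.12) = 2550.2(T − 90.12)
2973.7 T = 229826 − 33834 = 195991
T ≈ 65.91 °C (positive, so assuming full melt was valid).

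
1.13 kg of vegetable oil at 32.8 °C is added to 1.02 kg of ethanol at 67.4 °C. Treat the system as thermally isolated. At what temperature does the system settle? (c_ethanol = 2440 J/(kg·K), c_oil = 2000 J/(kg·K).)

|Q_ethanol| = |Q_oil|:
1.02·2440·(67.4 − T) = 1.13·2000·(T − 32.8)
2488.8(67.4 − T) = 2260(T − 32.8)
4748.8 T = 241873  ⇒  T ≈ 50.93 °C

T_f ≈ 50.9 °C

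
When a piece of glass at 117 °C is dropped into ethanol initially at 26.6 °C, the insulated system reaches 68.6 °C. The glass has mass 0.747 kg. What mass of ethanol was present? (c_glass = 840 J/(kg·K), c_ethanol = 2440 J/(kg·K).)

m ≈ 0.296 kg

Let T be the final temperature. ΣQ_i = 0:
0.747·840·(68.6 − 117) + m·2440·(68.6 − 26.6) = 0
102480 m = 30370
m = 30370/102480 ≈ 0.2964 kg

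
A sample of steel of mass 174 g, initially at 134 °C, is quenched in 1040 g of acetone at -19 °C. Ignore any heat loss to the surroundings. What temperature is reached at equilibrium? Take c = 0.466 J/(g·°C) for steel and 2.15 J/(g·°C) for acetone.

T_f ≈ -13.6 °C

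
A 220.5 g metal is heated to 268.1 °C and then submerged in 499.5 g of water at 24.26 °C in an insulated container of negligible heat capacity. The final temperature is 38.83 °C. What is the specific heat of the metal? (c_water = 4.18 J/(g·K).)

c ≈ 0.602 J/(g·K)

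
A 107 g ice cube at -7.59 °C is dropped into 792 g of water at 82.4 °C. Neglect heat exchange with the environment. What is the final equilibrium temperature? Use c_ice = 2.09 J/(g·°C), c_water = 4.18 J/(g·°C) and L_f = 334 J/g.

Heat gained plus heat lost sum to zero:
warm ice to 0 °C: 107·2.09·(0 − (-7.59)) = 1697.4
  latent heat to melt: 107·334 = 35738
  warm the meltwater: 447.26 T
  water cools: 792·4.18·(T − 82.4) = 3310.6(T − 82.4)
3757.8 T = 272790 − 37435 = 235355
T ≈ 62.63 °C — above 0 °C, consistent with complete melting.

T_f ≈ 62.6 °C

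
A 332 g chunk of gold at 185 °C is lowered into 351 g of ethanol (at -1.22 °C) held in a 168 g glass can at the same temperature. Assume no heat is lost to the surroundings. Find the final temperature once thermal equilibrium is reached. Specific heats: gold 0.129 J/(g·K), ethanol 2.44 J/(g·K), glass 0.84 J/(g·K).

T_f ≈ 6.4 °C

Conservation of energy gives ΣQ = 0:
332×0.129×(T − 185) + 351×2.44×(T − (-1.22)) + 168×0.84×(T − (-1.22)) = 0
42.83(T − 185) + 856.44(T − (-1.22)) + 141.12(T − (-1.22)) = 0
1040.4 T = 6706.2
T = 6706.2/1040.4 ≈ 6.45 °C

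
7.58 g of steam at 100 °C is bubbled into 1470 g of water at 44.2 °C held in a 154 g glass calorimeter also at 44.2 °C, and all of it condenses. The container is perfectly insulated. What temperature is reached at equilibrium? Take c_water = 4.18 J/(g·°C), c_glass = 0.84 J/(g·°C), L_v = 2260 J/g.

T_f ≈ 47.2 °C

Let T be the final temperature. ΣQ_i = 0:
steam→water at 100 °C releases m L_v = 7.58·2260 = 17131
  condensed water 100 °C→T: 31.68(T − 100)
  water warms: 1470·4.18·(T − 44.2) = 6144.6(T − 44.2)
  cup: 129.36(T − 44.2)
6305.6 T = 17131 + 3168.4 + 277309 = 297608
T ≈ 47.20 °C (< 100 °C, so full condensation is consistent).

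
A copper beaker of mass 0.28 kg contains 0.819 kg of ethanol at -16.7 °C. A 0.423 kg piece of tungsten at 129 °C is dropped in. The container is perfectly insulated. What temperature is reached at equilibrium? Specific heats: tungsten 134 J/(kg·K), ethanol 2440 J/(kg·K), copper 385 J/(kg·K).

T_f ≈ -12.9 °C

Setting the total heat transfer to zero:
0.423×134×(T − 129) + 0.819×2440×(T − (-16.7)) + 0.28×385×(T − (-16.7)) = 0
56.68(T − 129) + 1998.4(T − (-16.7)) + 107.8(T − (-16.7)) = 0
(56.68 + 1998.4 + 107.8) T = 56.68×129 + 1998.4×(-16.7) + 107.8×(-16.7)
T = -27861 / 2162.8 = -12.9 °C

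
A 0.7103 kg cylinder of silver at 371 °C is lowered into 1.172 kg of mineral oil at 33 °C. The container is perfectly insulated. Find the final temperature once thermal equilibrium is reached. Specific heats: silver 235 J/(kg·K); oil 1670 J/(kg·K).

Set heat shed by the hot body equal to heat absorbed by the cold body:
0.7103*235*(371 − T) = 1.172*1670*(T − 33)
166.92(371 − T) = 1957.2(T − 33)
2124.2 T = 126516  ⇒  T ≈ 59.56 °C

T_f ≈ 59.6 °C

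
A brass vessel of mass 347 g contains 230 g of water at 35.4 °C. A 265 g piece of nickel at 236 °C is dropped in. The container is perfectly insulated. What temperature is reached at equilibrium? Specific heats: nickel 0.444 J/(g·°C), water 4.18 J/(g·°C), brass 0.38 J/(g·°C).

Setting the total heat transfer to zero:
265×0.444×(T − 236) + 230×4.18×(T − 35.4) + 347×0.38×(T − 35.4) = 0
117.66(T − 236) + 961.4(T − 35.4) + 131.86(T − 35.4) = 0
(117.66 + 961.4 + 131.86) T = 117.66×236 + 961.4×35.4 + 131.86×35.4
T = 66469 / 1210.9 = 54.9 °C

T_f ≈ 54.9 °C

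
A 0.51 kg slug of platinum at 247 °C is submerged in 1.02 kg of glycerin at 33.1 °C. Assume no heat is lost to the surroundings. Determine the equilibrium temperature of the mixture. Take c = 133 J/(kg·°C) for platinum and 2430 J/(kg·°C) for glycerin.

T_f ≈ 38.8 °C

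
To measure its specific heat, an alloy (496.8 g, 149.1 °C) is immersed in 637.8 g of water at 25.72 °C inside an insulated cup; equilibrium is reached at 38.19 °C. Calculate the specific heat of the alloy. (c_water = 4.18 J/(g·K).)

c ≈ 0.603 J/(g·K)

Heat lost by the alloy = heat gained by the water:
496.8×c×(149.1 − 38.19) = 637.8×4.18×(38.19 − 25.72)
55100 c = 33245  ⇒  c ≈ 0.6034 J/(g·K)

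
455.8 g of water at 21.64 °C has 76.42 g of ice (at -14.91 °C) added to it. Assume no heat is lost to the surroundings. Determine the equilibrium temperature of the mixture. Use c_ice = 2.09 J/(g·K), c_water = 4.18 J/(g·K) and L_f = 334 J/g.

Conservation of energy gives ΣQ = 0:
warm ice to 0 °C: 76.42·2.09·(0 − (-14.91)) = 2381.4; fusion: m_ice L_f = 76.42·334 = 25524; warm the meltwater: 319.44 T; water: 1905.2(T − 21.64)
2224.7 T = 41229 − 27906 = 13324
T ≈ 5.99 °C. Since T > 0 °C, the all-ice-melts assumption holds.

T_f ≈ 6.0 °C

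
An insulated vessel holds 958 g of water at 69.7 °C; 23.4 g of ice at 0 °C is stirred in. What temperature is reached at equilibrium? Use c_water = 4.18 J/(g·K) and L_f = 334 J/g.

T_f ≈ 66.1 °C

Energy conservation, ΣQ = 0:
fusion: m_ice L_f = 23.4×334 = 7815.6; warm the meltwater: 97.81 T; water cools: 958×4.18×(T − 69.7) = 4004.4(T − 69.7)
4102.3 T = 279109 − 7815.6 = 271294
T ≈ 66.13 °C — above 0 °C, consistent with complete melting.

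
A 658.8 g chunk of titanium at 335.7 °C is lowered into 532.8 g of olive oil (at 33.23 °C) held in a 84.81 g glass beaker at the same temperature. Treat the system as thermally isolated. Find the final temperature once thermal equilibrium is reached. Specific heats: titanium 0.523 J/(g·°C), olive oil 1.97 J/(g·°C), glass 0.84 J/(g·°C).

Taking heat into each body as positive, Σ m c ΔT = 0:
658.8·0.523·(T − 335.7) + 532.8·1.97·(T − 33.23) + 84.81·0.84·(T − 33.23) = 0
344.55(T − 335.7) + 1049.6(T − 33.23) + 71.24(T − 33.23) = 0
(344.55 + 1049.6 + 71.24) T = 344.55·335.7 + 1049.6·33.23 + 71.24·33.23
T ≈ 104.35 °C

T_f ≈ 104.3 °C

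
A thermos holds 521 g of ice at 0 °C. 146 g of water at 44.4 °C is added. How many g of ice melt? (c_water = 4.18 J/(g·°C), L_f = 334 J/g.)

m_melted ≈ 81.1 g

Heat available from the water dropping to 0 °C: 146×4.18×44.4 = 27096 J.
Fully melting the ice requires m_ice L_f = 521×334 = 174014 J.
That's not enough to melt it all — equilibrium is at 0 °C with ice remaining.
Mass melted = 27096/334 ≈ 81.13 g.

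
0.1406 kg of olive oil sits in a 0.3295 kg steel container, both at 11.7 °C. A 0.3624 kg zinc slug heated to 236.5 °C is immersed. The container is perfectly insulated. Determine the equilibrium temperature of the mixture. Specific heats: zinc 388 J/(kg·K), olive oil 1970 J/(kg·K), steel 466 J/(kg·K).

T_f is the heat-capacity-weighted average of the initial temperatures:
T_f = (140.61*236.5 + 276.98*11.7 + 153.55*11.7) / (140.61 + 276.98 + 153.55)
    = 38292 / 571.14 ≈ 67.04 °C

T_f ≈ 67.0 °C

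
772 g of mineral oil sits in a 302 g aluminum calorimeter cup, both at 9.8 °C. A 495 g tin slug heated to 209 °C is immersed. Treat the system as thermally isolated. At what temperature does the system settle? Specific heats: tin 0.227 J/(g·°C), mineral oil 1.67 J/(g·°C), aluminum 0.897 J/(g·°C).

T_f ≈ 23.2 °C

Energy conservation, ΣQ = 0:
495×0.227×(T − 209) + 772×1.67×(T − 9.8) + 302×0.897×(T − 9.8) = 0
112.37(T − 209) + 1289.2(T − 9.8) + 270.89(T − 9.8) = 0
1672.5 T = 38774
T ≈ 23.18 °C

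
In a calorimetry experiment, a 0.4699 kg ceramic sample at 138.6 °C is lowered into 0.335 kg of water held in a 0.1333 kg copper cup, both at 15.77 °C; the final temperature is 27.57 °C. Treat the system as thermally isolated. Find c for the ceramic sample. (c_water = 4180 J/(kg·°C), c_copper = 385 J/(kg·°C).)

c ≈ 328 J/(kg·°C)

Taking heat into each body as positive, Σ m c ΔT = 0:
0.4699·c·(27.57 − 138.6) + 0.335·4180·(27.57 − 15.77) + 0.1333·385·(27.57 − 15.77) = 0
-52.17 c = -17129
c = -17129/-52.17 ≈ 328.3 J/(kg·°C)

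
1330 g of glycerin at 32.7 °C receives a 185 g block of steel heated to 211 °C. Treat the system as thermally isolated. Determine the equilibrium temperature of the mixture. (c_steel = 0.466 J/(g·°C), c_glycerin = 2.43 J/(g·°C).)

T_f ≈ 37.3 °C

With ΣQ=0 the equilibrium temperature is the m·c-weighted mean:
T_f = (86.21×211 + 3231.9×32.7) / (86.21 + 3231.9)
    = 123873 / 3318.1 ≈ 37.33 °C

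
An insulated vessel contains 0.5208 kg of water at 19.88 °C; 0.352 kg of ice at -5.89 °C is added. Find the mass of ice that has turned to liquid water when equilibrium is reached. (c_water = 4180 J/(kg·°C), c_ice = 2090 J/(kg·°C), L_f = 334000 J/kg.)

Cooling the water to 0 °C releases 0.5208×4180×19.88 = 43278 J.
Warming the ice to 0 °C takes 0.352×2090×5.89 = 4333.2 J, leaving 38944 J for melting.
Melting all 0.352 kg of ice would need 0.352×334000 = 117568 J.
Since 38944 < 117568 J, not all the ice melts; equilibrium is at 0 °C.
Mass melted = 38944/334000 ≈ 0.1166 kg.

m_melted ≈ 0.117 kg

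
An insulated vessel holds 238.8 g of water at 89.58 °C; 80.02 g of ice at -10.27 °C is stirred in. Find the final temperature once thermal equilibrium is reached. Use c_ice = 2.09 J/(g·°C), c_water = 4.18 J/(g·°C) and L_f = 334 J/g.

T_f ≈ 45.8 °C

Energy conservation, ΣQ = 0:
ice -10.27→0 °C: 80.02·2.09·10.27 = 1717.6
  latent heat to melt: 80.02·334 = 26727
  meltwater 0→T: 80.02·4.18·T = 334.48 T
  water: 998.18(T − 89.58)
1332.7 T = 89417 − 28444 = 60973
T ≈ 45.75 °C — above 0 °C, consistent with complete melting.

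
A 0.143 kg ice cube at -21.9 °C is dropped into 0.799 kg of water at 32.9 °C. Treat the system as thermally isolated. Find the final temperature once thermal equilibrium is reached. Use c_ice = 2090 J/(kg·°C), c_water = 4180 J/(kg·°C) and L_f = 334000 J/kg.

Energy balance with sensible and latent terms:
warm ice to 0 °C: 0.143×2090×(0 − (-21.9)) = 6545.3; melt ice: 0.143×334000 = 47762; warm the meltwater: 597.74 T; water: 3339.8(T − 32.9)
3937.6 T = 109880 − 54307 = 55573
T ≈ 14.11 °C. Since T > 0 °C, the all-ice-melts assumption holds.

T_f ≈ 14.1 °C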